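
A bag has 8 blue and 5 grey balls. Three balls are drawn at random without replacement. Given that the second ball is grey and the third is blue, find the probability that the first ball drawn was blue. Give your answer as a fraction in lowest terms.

P(first=blue and the second ball is grey and the third is blue) = (8/13)·(5/12)·(7/11) = 70/429.
P(E) = Σ over first color = 70/429 + 40/429 = 10/39.
By Bayes, P(first=blue | E) = 70/429 / 10/39 = 7/11 ≈ 0.6364.

7/11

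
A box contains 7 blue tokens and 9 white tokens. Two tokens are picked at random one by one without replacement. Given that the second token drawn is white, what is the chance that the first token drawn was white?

8/15

P(first=white and the second token drawn is white) = (9/16)·(8/15) = 3/10.
P(the second token drawn is white) = Σ over first color = 21/80 + 3/10 = 9/16.
By Bayes, P(first=white | the second token drawn is white) = 3/10 / 9/16 = 8/15 ≈ 0.5333.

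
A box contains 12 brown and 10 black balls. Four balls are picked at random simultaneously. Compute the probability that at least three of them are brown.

7/19

Sum the hypergeometric tail for j = 3,…,4 brown balls.
Favorable = C(12,3)·C(10,1) + C(12,4)·C(10,0) = 2695; total = C(22,4) = 7315.
P = 2695/7315 = 7/19 ≈ 0.3684.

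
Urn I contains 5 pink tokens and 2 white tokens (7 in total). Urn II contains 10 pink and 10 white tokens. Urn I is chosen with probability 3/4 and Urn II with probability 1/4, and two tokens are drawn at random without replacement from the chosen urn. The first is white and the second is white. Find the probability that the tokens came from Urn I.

P(E | Urn I) = 1/21; P(E | Urn II) = 9/38.
P(E) = 3/4·1/21 + 1/4·9/38 = 101/1064.
By Bayes' rule, P(Urn I | E) = 1/28 / 101/1064 = 38/101 ≈ 0.3762.

38/101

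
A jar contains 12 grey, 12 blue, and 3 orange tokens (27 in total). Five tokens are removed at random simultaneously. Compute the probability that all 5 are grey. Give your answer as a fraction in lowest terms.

Unordered draws without replacement: count favorable combinations over C(27,5).
Favorable = C(12,5) · C(12,0) · C(3,0) = 792; total = C(27,5) = 80730.
P = 792/80730 = 44/4485 ≈ 0.0098.

44/4485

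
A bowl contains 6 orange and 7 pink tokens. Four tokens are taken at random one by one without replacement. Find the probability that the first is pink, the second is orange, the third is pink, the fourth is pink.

21/286

Multiply the conditional probability of each draw in order, without replacement, so each draw removes one from its color and from the total.
P = (7/13) · (6/12) · (6/11) · (5/10) = 21/286 ≈ 0.0734.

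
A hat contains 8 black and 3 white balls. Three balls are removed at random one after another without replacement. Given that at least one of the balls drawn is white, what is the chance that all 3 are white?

1/109

P(all 3 white) = C(3,3)/C(11,3) = 1/165; P(at least one white) = 1 − C(8,3)/C(11,3) = 109/165.
Since 'all 3 white' ⊆ 'at least one white', P(all 3 | at least one) = 1/165 / 109/165 = 1/109 ≈ 0.0092.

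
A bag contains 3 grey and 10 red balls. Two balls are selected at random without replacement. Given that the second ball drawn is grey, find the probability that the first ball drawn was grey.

1/6

P(first=grey and the second ball drawn is grey) = (3/13)·(2/12) = 1/26.
P(the second ball drawn is grey) = Σ over first color = 1/26 + 5/26 = 3/13.
By Bayes, P(first=grey | the second ball drawn is grey) = 1/26 / 3/13 = 1/6 ≈ 0.1667.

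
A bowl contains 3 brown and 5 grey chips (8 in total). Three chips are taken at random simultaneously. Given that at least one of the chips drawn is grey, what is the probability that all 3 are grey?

2/11

P(all 3 grey) = C(5,3)/C(8,3) = 5/28; P(at least one grey) = 1 − C(3,3)/C(8,3) = 55/56.
Since 'all 3 grey' ⊆ 'at least one grey', P(all 3 | at least one) = 5/28 / 55/56 = 2/11 ≈ 0.1818.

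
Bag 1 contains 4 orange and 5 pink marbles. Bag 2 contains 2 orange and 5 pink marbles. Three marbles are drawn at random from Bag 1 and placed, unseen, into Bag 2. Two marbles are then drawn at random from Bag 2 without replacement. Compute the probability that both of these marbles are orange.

5/54

Condition on how many of the transferred marbles are orange (from Bag 1: 4 orange of 9; then Bag 2 has 10 total).
  0 orange: C(4,0)C(5,3)/C(9,3) = 5/42; then P = C(2,2)/C(10,2) = 1/45
  1 orange: C(4,1)C(5,2)/C(9,3) = 10/21; then P = C(3,2)/C(10,2) = 1/15
  2 orange: C(4,2)C(5,1)/C(9,3) = 5/14; then P = C(4,2)/C(10,2) = 2/15
  3 orange: C(4,3)C(5,0)/C(9,3) = 1/21; then P = C(5,2)/C(10,2) = 2/9
P(both orange) = 5/54 ≈ 0.0926.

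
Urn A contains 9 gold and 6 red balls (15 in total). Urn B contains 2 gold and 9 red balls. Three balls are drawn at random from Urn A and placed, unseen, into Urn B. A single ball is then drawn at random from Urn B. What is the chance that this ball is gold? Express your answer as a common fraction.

19/70

Condition on how many of the transferred balls are gold (from Urn A: 9 gold of 15; then Urn B has 14 total).
  0 gold: C(9,0)C(6,3)/C(15,3) = 4/91; then P = 2/14
  1 gold: C(9,1)C(6,2)/C(15,3) = 27/91; then P = 3/14
  2 gold: C(9,2)C(6,1)/C(15,3) = 216/455; then P = 4/14
  3 gold: C(9,3)C(6,0)/C(15,3) = 12/65; then P = 5/14
P(gold from Urn B) = 19/70 ≈ 0.2714.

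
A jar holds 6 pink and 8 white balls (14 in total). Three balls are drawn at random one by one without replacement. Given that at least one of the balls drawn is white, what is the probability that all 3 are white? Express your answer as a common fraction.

P(all 3 white) = C(8,3)/C(14,3) = 2/13; P(at least one white) = 1 − C(6,3)/C(14,3) = 86/91.
Since 'all 3 white' ⊆ 'at least one white', P(all 3 | at least one) = 2/13 / 86/91 = 7/43 ≈ 0.1628.

7/43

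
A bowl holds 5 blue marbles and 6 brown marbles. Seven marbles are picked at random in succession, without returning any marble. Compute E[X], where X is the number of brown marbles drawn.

42/11

By linearity of expectation, E[X] = Σ P(draw i is brown); by symmetry each draw (even without replacement) has P(brown) = 6/11.
E[X] = 7 · 6/11 = 42/11 ≈ 3.8182.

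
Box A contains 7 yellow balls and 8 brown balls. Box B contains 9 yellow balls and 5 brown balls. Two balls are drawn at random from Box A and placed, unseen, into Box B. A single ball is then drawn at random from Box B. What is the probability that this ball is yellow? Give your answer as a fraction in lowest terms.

149/240

Condition on how many of the transferred balls are yellow (from Box A: 7 yellow of 15; then Box B has 16 total).
  0 yellow: C(7,0)C(8,2)/C(15,2) = 4/15; then P = 9/16
  1 yellow: C(7,1)C(8,1)/C(15,2) = 8/15; then P = 10/16
  2 yellow: C(7,2)C(8,0)/C(15,2) = 1/5; then P = 11/16
P(yellow from Box B) = 149/240 ≈ 0.6208.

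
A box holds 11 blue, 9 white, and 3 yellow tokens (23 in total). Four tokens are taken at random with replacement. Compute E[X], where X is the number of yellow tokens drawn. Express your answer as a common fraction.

12/23

By linearity of expectation, E[X] = Σ P(draw i is yellow); each independent draw has P(yellow) = 3/23.
E[X] = 4 · 3/23 = 12/23 ≈ 0.5217.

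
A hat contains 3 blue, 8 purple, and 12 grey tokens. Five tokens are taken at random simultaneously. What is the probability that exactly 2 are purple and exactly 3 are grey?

Unordered draws without replacement: count favorable combinations over C(23,5).
Favorable = C(3,0) · C(8,2) · C(12,3) = 6160; total = C(23,5) = 33649.
P = 6160/33649 = 80/437 ≈ 0.1831.

80/437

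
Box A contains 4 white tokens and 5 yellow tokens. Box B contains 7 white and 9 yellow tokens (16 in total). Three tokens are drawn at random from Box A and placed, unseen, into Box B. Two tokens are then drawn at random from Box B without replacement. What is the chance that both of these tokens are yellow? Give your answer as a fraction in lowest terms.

311/1026

Condition on how many of the transferred tokens are yellow (from Box A: 5 yellow of 9; then Box B has 19 total).
  0 yellow: C(5,0)C(4,3)/C(9,3) = 1/21; then P = C(9,2)/C(19,2) = 4/19
  1 yellow: C(5,1)C(4,2)/C(9,3) = 5/14; then P = C(10,2)/C(19,2) = 5/19
  2 yellow: C(5,2)C(4,1)/C(9,3) = 10/21; then P = C(11,2)/C(19,2) = 55/171
  3 yellow: C(5,3)C(4,0)/C(9,3) = 5/42; then P = C(12,2)/C(19,2) = 22/57
P(both yellow) = 311/1026 ≈ 0.3031.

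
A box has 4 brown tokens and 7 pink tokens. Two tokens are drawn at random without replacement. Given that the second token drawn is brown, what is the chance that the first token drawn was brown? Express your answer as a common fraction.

P(first=brown and the second token drawn is brown) = (4/11)·(3/10) = 6/55.
P(the second token drawn is brown) = Σ over first color = 6/55 + 14/55 = 4/11.
By Bayes, P(first=brown | the second token drawn is brown) = 6/55 / 4/11 = 3/10 ≈ 0.3000.

3/10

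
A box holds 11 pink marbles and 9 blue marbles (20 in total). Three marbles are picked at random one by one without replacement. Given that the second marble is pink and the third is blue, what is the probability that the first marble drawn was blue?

P(first=blue and the second marble is pink and the third is blue) = (9/20)·(11/19)·(8/18) = 11/95.
P(E) = Σ over first color = 11/76 + 11/95 = 99/380.
By Bayes, P(first=blue | E) = 11/95 / 99/380 = 4/9 ≈ 0.4444.

4/9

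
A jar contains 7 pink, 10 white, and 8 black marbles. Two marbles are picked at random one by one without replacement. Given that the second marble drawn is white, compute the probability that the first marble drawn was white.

P(first=white and the second marble drawn is white) = (10/25)·(9/24) = 3/20.
P(the second marble drawn is white) = Σ over first color = 7/60 + 3/20 + 2/15 = 2/5.
By Bayes, P(first=white | the second marble drawn is white) = 3/20 / 2/5 = 3/8 ≈ 0.3750.

3/8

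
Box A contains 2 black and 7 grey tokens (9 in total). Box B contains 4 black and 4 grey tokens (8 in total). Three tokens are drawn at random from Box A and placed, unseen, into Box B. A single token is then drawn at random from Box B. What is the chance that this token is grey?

19/33

Condition on how many of the transferred tokens are grey (from Box A: 7 grey of 9; then Box B has 11 total).
  1 grey: C(7,1)C(2,2)/C(9,3) = 1/12; then P = 5/11
  2 grey: C(7,2)C(2,1)/C(9,3) = 1/2; then P = 6/11
  3 grey: C(7,3)C(2,0)/C(9,3) = 5/12; then P = 7/11
P(grey from Box B) = 19/33 ≈ 0.5758.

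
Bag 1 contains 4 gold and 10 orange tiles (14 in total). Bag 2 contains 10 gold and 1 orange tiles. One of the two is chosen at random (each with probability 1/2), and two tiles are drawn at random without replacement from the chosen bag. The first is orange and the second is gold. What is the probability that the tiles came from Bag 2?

P(E | Bag 1) = 20/91; P(E | Bag 2) = 1/11.
P(E) = 1/2·20/91 + 1/2·1/11 = 311/2002.
By Bayes' rule, P(Bag 2 | E) = 1/22 / 311/2002 = 91/311 ≈ 0.2926.

91/311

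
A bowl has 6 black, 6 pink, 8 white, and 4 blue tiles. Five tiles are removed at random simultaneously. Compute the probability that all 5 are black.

1/7084

Unordered draws without replacement: count favorable combinations over C(24,5).
Favorable = C(6,5) · C(6,0) · C(8,0) · C(4,0) = 6; total = C(24,5) = 42504.
P = 6/42504 = 1/7084 ≈ 0.0001.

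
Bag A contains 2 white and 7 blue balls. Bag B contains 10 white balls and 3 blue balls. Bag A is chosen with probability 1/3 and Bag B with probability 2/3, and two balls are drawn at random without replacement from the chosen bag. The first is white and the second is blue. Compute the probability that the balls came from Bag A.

91/271

P(E | Bag A) = 7/36; P(E | Bag B) = 5/26.
P(E) = 1/3·7/36 + 2/3·5/26 = 271/1404.
By Bayes' rule, P(Bag A | E) = 7/108 / 271/1404 = 91/271 ≈ 0.3358.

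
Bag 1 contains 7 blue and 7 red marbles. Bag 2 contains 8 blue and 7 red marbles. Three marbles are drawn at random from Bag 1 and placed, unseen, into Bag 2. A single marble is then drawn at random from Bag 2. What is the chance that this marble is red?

17/36

Condition on how many of the transferred marbles are red (from Bag 1: 7 red of 14; then Bag 2 has 18 total).
  0 red: C(7,0)C(7,3)/C(14,3) = 5/52; then P = 7/18
  1 red: C(7,1)C(7,2)/C(14,3) = 21/52; then P = 8/18
  2 red: C(7,2)C(7,1)/C(14,3) = 21/52; then P = 9/18
  3 red: C(7,3)C(7,0)/C(14,3) = 5/52; then P = 10/18
P(red from Bag 2) = 17/36 ≈ 0.4722.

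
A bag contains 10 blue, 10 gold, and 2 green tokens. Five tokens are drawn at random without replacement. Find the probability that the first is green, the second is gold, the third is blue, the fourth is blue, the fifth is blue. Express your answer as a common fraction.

20/4389

Multiply the conditional probability of each draw in order, without replacement, so each draw removes one from its color and from the total.
P = (2/22) · (10/21) · (10/20) · (9/19) · (8/18) = 20/4389 ≈ 0.0046.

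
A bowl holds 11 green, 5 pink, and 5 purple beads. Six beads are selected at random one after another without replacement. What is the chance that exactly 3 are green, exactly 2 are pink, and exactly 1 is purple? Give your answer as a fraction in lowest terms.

Unordered draws without replacement: count favorable combinations over C(21,6).
Favorable = C(11,3) · C(5,2) · C(5,1) = 8250; total = C(21,6) = 54264.
P = 8250/54264 = 1375/9044 ≈ 0.1520.

1375/9044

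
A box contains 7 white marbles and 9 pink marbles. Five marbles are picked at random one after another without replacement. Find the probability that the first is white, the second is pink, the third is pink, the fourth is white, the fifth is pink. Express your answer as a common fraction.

21/520

Multiply the conditional probability of each draw in order, without replacement, so each draw removes one from its color and from the total.
P = (7/16) · (9/15) · (8/14) · (6/13) · (7/12) = 21/520 ≈ 0.0404.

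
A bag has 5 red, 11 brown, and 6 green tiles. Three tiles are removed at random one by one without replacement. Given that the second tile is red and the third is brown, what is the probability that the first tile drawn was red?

1/5

P(first=red and the second tile is red and the third is brown) = (5/22)·(4/21)·(11/20) = 1/42.
P(E) = Σ over first color = 1/42 + 5/84 + 1/28 = 5/42.
By Bayes, P(first=red | E) = 1/42 / 5/42 = 1/5 ≈ 0.2000.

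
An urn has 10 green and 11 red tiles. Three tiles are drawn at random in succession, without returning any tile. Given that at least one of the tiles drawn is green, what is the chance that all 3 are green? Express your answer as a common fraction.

P(all 3 green) = C(10,3)/C(21,3) = 12/133; P(at least one green) = 1 − C(11,3)/C(21,3) = 233/266.
Since 'all 3 green' ⊆ 'at least one green', P(all 3 | at least one) = 12/133 / 233/266 = 24/233 ≈ 0.1030.

24/233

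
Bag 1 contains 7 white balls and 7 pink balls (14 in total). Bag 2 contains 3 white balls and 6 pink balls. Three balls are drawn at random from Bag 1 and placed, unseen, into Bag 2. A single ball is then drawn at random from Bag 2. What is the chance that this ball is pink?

Condition on how many of the transferred balls are pink (from Bag 1: 7 pink of 14; then Bag 2 has 12 total).
  0 pink: C(7,0)C(7,3)/C(14,3) = 5/52; then P = 6/12
  1 pink: C(7,1)C(7,2)/C(14,3) = 21/52; then P = 7/12
  2 pink: C(7,2)C(7,1)/C(14,3) = 21/52; then P = 8/12
  3 pink: C(7,3)C(7,0)/C(14,3) = 5/52; then P = 9/12
P(pink from Bag 2) = 5/8 ≈ 0.6250.

5/8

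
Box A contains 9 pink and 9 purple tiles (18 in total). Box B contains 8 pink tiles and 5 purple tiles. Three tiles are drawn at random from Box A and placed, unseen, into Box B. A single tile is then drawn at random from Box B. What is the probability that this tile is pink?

Condition on how many of the transferred tiles are pink (from Box A: 9 pink of 18; then Box B has 16 total).
  0 pink: C(9,0)C(9,3)/C(18,3) = 7/68; then P = 8/16
  1 pink: C(9,1)C(9,2)/C(18,3) = 27/68; then P = 9/16
  2 pink: C(9,2)C(9,1)/C(18,3) = 27/68; then P = 10/16
  3 pink: C(9,3)C(9,0)/C(18,3) = 7/68; then P = 11/16
P(pink from Box B) = 19/32 ≈ 0.5938.

19/32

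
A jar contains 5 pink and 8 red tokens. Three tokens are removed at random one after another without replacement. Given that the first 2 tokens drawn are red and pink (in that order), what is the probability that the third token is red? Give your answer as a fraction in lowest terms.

7/11

After removing 1 pink, 1 red, the jar has 7 red out of 11 remaining.
P(third is red | given) = 7/11 ≈ 0.6364.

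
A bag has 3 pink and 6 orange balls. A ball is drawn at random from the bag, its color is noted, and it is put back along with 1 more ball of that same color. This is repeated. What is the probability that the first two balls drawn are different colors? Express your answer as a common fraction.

2/5

Either pink then orange, or orange then pink; after the first draw the total is 10.
P = (3/9)·(6/10) + (6/9)·(3/10) = 2/5 ≈ 0.4000.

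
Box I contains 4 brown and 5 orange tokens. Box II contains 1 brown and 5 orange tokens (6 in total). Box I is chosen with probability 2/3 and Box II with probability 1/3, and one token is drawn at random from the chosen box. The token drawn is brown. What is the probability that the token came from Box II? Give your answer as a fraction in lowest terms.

3/19

P(brown | Box I) = 4/9; P(brown | Box II) = 1/6.
P(brown) = 2/3·4/9 + 1/3·1/6 = 19/54.
By Bayes' rule, P(Box II | brown) = 1/18 / 19/54 = 3/19 ≈ 0.1579.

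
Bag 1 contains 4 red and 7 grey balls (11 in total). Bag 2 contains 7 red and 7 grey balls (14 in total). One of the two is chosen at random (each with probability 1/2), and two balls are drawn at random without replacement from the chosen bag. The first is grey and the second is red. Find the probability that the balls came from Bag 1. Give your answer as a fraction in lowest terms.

52/107

P(E | Bag 1) = 14/55; P(E | Bag 2) = 7/26.
P(E) = 1/2·14/55 + 1/2·7/26 = 749/2860.
By Bayes' rule, P(Bag 1 | E) = 7/55 / 749/2860 = 52/107 ≈ 0.4860.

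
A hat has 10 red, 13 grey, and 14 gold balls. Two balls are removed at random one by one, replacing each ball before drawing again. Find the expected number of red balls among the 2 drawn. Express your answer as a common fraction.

By linearity of expectation, E[X] = Σ P(draw i is red); each independent draw has P(red) = 10/37.
E[X] = 2 · 10/37 = 20/37 ≈ 0.5405.

20/37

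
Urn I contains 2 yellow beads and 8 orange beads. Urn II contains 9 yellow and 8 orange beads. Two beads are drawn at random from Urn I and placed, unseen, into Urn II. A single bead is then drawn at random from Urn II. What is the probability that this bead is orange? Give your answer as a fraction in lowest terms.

48/95

Condition on how many of the transferred beads are orange (from Urn I: 8 orange of 10; then Urn II has 19 total).
  0 orange: C(8,0)C(2,2)/C(10,2) = 1/45; then P = 8/19
  1 orange: C(8,1)C(2,1)/C(10,2) = 16/45; then P = 9/19
  2 orange: C(8,2)C(2,0)/C(10,2) = 28/45; then P = 10/19
P(orange from Urn II) = 48/95 ≈ 0.5053.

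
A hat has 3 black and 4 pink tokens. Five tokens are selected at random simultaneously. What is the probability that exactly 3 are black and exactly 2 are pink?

Unordered draws without replacement: count favorable combinations over C(7,5).
Favorable = C(3,3) · C(4,2) = 6; total = C(7,5) = 21.
P = 6/21 = 2/7 ≈ 0.2857.

2/7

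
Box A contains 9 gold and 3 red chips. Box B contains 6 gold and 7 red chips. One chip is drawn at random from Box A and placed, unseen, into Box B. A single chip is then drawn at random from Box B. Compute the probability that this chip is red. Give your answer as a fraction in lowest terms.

Condition on how many of the transferred chips are red (from Box A: 3 red of 12; then Box B has 14 total).
  0 red: C(3,0)C(9,1)/C(12,1) = 3/4; then P = 7/14
  1 red: C(3,1)C(9,0)/C(12,1) = 1/4; then P = 8/14
P(red from Box B) = 29/56 ≈ 0.5179.

29/56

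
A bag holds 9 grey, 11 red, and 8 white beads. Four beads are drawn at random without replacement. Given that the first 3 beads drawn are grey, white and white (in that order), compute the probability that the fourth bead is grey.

8/25

After removing 1 grey, 2 white, the bag has 8 grey out of 25 remaining.
P(fourth is grey | given) = 8/25 ≈ 0.3200.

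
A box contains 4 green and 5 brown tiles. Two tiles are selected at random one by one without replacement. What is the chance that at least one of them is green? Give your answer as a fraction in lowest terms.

13/18

Use the complement: P(at least one green) = 1 − P(no green).
P(none) = C(5,2)/C(9,2) = 10/36.
So P = 1 − 10/36 = 13/18 ≈ 0.7222.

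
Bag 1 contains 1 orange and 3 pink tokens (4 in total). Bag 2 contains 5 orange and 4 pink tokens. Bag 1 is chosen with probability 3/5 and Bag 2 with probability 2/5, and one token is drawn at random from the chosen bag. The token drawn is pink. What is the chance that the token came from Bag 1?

81/113

P(pink | Bag 1) = 3/4; P(pink | Bag 2) = 4/9.
P(pink) = 3/5·3/4 + 2/5·4/9 = 113/180.
By Bayes' rule, P(Bag 1 | pink) = 9/20 / 113/180 = 81/113 ≈ 0.7168.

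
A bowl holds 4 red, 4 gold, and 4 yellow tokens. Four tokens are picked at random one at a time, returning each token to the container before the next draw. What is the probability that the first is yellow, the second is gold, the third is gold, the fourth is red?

Multiply the conditional probability of each draw in order, with replacement (the composition resets each draw).
P = (4/12) · (4/12) · (4/12) · (4/12) = 1/81 ≈ 0.0123.

1/81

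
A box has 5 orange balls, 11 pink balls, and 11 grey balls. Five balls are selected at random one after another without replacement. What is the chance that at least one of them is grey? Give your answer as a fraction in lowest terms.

Use the complement: P(at least one grey) = 1 − P(no grey).
P(none) = C(16,5)/C(27,5) = 4368/80730.
So P = 1 − 4368/80730 = 979/1035 ≈ 0.9459.

979/1035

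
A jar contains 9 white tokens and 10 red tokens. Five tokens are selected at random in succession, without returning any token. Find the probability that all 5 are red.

Unordered draws without replacement: count favorable combinations over C(19,5).
Favorable = C(9,0) · C(10,5) = 252; total = C(19,5) = 11628.
P = 252/11628 = 7/323 ≈ 0.0217.

7/323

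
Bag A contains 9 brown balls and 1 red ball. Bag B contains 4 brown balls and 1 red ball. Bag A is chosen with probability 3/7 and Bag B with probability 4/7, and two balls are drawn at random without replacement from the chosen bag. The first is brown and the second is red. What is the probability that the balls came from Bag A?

3/11

P(E | Bag A) = 1/10; P(E | Bag B) = 1/5.
P(E) = 3/7·1/10 + 4/7·1/5 = 11/70.
By Bayes' rule, P(Bag A | E) = 3/70 / 11/70 = 3/11 ≈ 0.2727.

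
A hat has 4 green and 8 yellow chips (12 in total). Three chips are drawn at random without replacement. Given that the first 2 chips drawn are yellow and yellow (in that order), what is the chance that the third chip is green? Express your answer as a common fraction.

2/5

After removing 2 yellow, the hat has 4 green out of 10 remaining.
P(third is green | given) = 4/10 = 2/5 ≈ 0.4000.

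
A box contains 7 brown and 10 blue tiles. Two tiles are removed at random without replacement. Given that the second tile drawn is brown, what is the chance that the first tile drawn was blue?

P(first=blue and the second tile drawn is brown) = (10/17)·(7/16) = 35/136.
P(the second tile drawn is brown) = Σ over first color = 21/136 + 35/136 = 7/17.
By Bayes, P(first=blue | the second tile drawn is brown) = 35/136 / 7/17 = 5/8 ≈ 0.6250.

5/8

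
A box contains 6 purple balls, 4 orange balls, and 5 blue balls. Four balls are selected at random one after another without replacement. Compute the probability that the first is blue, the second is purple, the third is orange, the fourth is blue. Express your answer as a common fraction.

4/273

Multiply the conditional probability of each draw in order, without replacement, so each draw removes one from its color and from the total.
P = (5/15) · (6/14) · (4/13) · (4/12) = 4/273 ≈ 0.0147.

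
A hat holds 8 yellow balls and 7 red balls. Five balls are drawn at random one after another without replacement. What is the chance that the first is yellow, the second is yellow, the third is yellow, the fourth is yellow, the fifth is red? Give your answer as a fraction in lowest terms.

Multiply the conditional probability of each draw in order, without replacement, so each draw removes one from its color and from the total.
P = (8/15) · (7/14) · (6/13) · (5/12) · (7/11) = 14/429 ≈ 0.0326.

14/429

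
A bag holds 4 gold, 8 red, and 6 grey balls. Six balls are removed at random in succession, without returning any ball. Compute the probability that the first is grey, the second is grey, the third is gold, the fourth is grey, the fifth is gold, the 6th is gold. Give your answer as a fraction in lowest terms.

Multiply the conditional probability of each draw in order, without replacement, so each draw removes one from its color and from the total.
P = (6/18) · (5/17) · (4/16) · (4/15) · (3/14) · (2/13) = 1/4641 ≈ 0.0002.

1/4641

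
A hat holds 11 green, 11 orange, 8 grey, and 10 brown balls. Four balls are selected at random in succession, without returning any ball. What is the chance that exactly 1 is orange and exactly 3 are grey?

308/45695

Unordered draws without replacement: count favorable combinations over C(40,4).
Favorable = C(11,0) · C(11,1) · C(8,3) · C(10,0) = 616; total = C(40,4) = 91390.
P = 616/91390 = 308/45695 ≈ 0.0067.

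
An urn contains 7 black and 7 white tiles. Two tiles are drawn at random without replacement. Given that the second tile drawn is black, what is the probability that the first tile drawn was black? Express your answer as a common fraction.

6/13

P(first=black and the second tile drawn is black) = (7/14)·(6/13) = 3/13.
P(the second tile drawn is black) = Σ over first color = 3/13 + 7/26 = 1/2.
By Bayes, P(first=black | the second tile drawn is black) = 3/13 / 1/2 = 6/13 ≈ 0.4615.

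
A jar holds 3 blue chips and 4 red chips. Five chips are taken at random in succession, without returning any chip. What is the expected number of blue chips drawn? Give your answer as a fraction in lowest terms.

By linearity of expectation, E[X] = Σ P(draw i is blue); by symmetry each draw (even without replacement) has P(blue) = 3/7.
E[X] = 5 · 3/7 = 15/7 ≈ 2.1429.

15/7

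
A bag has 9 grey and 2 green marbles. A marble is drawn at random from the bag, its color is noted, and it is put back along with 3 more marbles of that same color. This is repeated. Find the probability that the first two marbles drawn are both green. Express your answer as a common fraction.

After a green draw the bag holds 5 green out of 14.
P = (2/11)·(5/14) = 5/77 ≈ 0.0649.

5/77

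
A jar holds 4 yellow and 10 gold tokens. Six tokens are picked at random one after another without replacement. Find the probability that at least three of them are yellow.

25/143

Sum the hypergeometric tail for j = 3,…,4 yellow tokens.
Favorable = C(4,3)·C(10,3) + C(4,4)·C(10,2) = 525; total = C(14,6) = 3003.
P = 525/3003 = 25/143 ≈ 0.1748.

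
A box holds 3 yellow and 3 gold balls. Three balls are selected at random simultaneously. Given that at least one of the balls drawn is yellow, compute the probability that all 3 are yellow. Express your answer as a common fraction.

1/19

P(all 3 yellow) = C(3,3)/C(6,3) = 1/20; P(at least one yellow) = 1 − C(3,3)/C(6,3) = 19/20.
Since 'all 3 yellow' ⊆ 'at least one yellow', P(all 3 | at least one) = 1/20 / 19/20 = 1/19 ≈ 0.0526.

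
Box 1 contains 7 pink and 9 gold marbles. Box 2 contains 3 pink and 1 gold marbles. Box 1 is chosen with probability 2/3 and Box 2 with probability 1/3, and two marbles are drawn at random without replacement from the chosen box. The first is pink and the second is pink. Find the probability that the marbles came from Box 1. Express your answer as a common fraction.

7/17

P(E | Box 1) = 7/40; P(E | Box 2) = 1/2.
P(E) = 2/3·7/40 + 1/3·1/2 = 17/60.
By Bayes' rule, P(Box 1 | E) = 7/60 / 17/60 = 7/17 ≈ 0.4118.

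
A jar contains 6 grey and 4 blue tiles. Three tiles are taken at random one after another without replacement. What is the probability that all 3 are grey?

Unordered draws without replacement: count favorable combinations over C(10,3).
Favorable = C(6,3) · C(4,0) = 20; total = C(10,3) = 120.
P = 20/120 = 1/6 ≈ 0.1667.

1/6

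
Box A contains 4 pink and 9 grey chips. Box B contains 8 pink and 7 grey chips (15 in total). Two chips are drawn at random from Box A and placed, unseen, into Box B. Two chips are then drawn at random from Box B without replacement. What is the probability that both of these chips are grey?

405/1768

Condition on how many of the transferred chips are grey (from Box A: 9 grey of 13; then Box B has 17 total).
  0 grey: C(9,0)C(4,2)/C(13,2) = 1/13; then P = C(7,2)/C(17,2) = 21/136
  1 grey: C(9,1)C(4,1)/C(13,2) = 6/13; then P = C(8,2)/C(17,2) = 7/34
  2 grey: C(9,2)C(4,0)/C(13,2) = 6/13; then P = C(9,2)/C(17,2) = 9/34
P(both grey) = 405/1768 ≈ 0.2291.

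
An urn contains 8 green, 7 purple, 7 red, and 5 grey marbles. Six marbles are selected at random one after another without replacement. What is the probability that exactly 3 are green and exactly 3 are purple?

196/29601

Unordered draws without replacement: count favorable combinations over C(27,6).
Favorable = C(8,3) · C(7,3) · C(7,0) · C(5,0) = 1960; total = C(27,6) = 296010.
P = 1960/296010 = 196/29601 ≈ 0.0066.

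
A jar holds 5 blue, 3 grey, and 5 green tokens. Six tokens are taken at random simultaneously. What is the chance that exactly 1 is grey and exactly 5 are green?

Unordered draws without replacement: count favorable combinations over C(13,6).
Favorable = C(5,0) · C(3,1) · C(5,5) = 3; total = C(13,6) = 1716.
P = 3/1716 = 1/572 ≈ 0.0017.

1/572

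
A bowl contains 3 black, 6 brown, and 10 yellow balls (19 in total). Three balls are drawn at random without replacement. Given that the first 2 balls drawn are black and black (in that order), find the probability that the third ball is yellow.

10/17

After removing 2 black, the bowl has 10 yellow out of 17 remaining.
P(third is yellow | given) = 10/17 ≈ 0.5882.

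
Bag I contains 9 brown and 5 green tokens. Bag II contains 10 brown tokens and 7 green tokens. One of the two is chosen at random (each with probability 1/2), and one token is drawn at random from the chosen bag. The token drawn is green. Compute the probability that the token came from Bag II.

P(green | Bag I) = 5/14; P(green | Bag II) = 7/17.
P(green) = 1/2·5/14 + 1/2·7/17 = 183/476.
By Bayes' rule, P(Bag II | green) = 7/34 / 183/476 = 98/183 ≈ 0.5355.

98/183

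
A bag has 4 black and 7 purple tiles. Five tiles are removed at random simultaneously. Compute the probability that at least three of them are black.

13/66

Sum the hypergeometric tail for j = 3,…,4 black tiles.
Favorable = C(4,3)·C(7,2) + C(4,4)·C(7,1) = 91; total = C(11,5) = 462.
P = 91/462 = 13/66 ≈ 0.1970.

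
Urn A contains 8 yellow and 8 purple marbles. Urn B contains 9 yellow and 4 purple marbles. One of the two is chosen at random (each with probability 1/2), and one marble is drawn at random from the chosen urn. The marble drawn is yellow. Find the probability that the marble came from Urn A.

13/31

P(yellow | Urn A) = 1/2; P(yellow | Urn B) = 9/13.
P(yellow) = 1/2·1/2 + 1/2·9/13 = 31/52.
By Bayes' rule, P(Urn A | yellow) = 1/4 / 31/52 = 13/31 ≈ 0.4194.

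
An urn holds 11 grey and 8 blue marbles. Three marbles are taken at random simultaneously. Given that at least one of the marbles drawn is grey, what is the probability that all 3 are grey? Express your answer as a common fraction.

P(all 3 grey) = C(11,3)/C(19,3) = 55/323; P(at least one grey) = 1 − C(8,3)/C(19,3) = 913/969.
Since 'all 3 grey' ⊆ 'at least one grey', P(all 3 | at least one) = 55/323 / 913/969 = 15/83 ≈ 0.1807.

15/83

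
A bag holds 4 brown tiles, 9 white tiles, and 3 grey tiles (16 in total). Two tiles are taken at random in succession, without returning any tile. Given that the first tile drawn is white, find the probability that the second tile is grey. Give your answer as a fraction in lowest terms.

After removing 1 white, the bag has 3 grey out of 15 remaining.
P(second is grey | given) = 3/15 = 1/5 ≈ 0.2000.

1/5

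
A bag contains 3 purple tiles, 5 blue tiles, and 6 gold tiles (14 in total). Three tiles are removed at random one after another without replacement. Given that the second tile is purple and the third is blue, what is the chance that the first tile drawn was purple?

P(first=purple and the second tile is purple and the third is blue) = (3/14)·(2/13)·(5/12) = 5/364.
P(E) = Σ over first color = 5/364 + 5/182 + 15/364 = 15/182.
By Bayes, P(first=purple | E) = 5/364 / 15/182 = 1/6 ≈ 0.1667.

1/6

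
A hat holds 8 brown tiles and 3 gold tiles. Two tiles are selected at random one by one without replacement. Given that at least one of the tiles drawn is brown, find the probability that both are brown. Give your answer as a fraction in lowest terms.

7/13

P(both brown) = C(8,2)/C(11,2) = 28/55; P(at least one brown) = 1 − C(3,2)/C(11,2) = 52/55.
Since 'both brown' ⊆ 'at least one brown', P(both | at least one) = 28/55 / 52/55 = 7/13 ≈ 0.5385.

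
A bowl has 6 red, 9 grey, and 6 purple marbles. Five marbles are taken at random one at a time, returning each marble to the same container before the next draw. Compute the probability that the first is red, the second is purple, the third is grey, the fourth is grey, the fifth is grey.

Multiply the conditional probability of each draw in order, with replacement (the composition resets each draw).
P = (6/21) · (6/21) · (9/21) · (9/21) · (9/21) = 108/16807 ≈ 0.0064.

108/16807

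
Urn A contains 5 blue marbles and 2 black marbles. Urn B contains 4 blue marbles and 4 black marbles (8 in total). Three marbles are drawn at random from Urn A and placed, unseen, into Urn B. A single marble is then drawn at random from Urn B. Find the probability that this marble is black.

34/77

Condition on how many of the transferred marbles are black (from Urn A: 2 black of 7; then Urn B has 11 total).
  0 black: C(2,0)C(5,3)/C(7,3) = 2/7; then P = 4/11
  1 black: C(2,1)C(5,2)/C(7,3) = 4/7; then P = 5/11
  2 black: C(2,2)C(5,1)/C(7,3) = 1/7; then P = 6/11
P(black from Urn B) = 34/77 ≈ 0.4416.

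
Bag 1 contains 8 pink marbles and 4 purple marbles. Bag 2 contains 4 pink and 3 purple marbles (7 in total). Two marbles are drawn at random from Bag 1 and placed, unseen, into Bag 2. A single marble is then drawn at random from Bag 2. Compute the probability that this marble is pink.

Condition on how many of the transferred marbles are pink (from Bag 1: 8 pink of 12; then Bag 2 has 9 total).
  0 pink: C(8,0)C(4,2)/C(12,2) = 1/11; then P = 4/9
  1 pink: C(8,1)C(4,1)/C(12,2) = 16/33; then P = 5/9
  2 pink: C(8,2)C(4,0)/C(12,2) = 14/33; then P = 6/9
P(pink from Bag 2) = 16/27 ≈ 0.5926.

16/27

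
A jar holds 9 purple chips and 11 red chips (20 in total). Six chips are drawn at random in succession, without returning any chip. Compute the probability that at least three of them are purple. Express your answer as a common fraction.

Sum the hypergeometric tail for j = 3,…,6 purple chips.
Favorable = C(9,3)·C(11,3) + C(9,4)·C(11,2) + C(9,5)·C(11,1) + C(9,6)·C(11,0) = 22260; total = C(20,6) = 38760.
P = 22260/38760 = 371/646 ≈ 0.5743.

371/646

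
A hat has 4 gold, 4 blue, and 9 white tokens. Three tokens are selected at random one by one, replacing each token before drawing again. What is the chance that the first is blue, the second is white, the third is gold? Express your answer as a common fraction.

Multiply the conditional probability of each draw in order, with replacement (the composition resets each draw).
P = (4/17) · (9/17) · (4/17) = 144/4913 ≈ 0.0293.

144/4913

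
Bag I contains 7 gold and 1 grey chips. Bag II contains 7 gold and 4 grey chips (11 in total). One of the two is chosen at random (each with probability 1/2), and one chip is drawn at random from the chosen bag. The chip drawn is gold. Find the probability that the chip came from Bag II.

P(gold | Bag I) = 7/8; P(gold | Bag II) = 7/11.
P(gold) = 1/2·7/8 + 1/2·7/11 = 133/176.
By Bayes' rule, P(Bag II | gold) = 7/22 / 133/176 = 8/19 ≈ 0.4211.

8/19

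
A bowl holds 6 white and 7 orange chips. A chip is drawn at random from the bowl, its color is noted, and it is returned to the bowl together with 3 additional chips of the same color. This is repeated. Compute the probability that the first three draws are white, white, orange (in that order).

Track the composition after each reinforcement of +3.
P = (6/13) · (9/16) · (7/19) = 189/1976 ≈ 0.0956.

189/1976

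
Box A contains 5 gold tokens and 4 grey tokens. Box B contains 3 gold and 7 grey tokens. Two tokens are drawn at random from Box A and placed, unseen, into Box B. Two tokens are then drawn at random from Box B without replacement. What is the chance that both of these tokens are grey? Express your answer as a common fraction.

Condition on how many of the transferred tokens are grey (from Box A: 4 grey of 9; then Box B has 12 total).
  0 grey: C(4,0)C(5,2)/C(9,2) = 5/18; then P = C(7,2)/C(12,2) = 7/22
  1 grey: C(4,1)C(5,1)/C(9,2) = 5/9; then P = C(8,2)/C(12,2) = 14/33
  2 grey: C(4,2)C(5,0)/C(9,2) = 1/6; then P = C(9,2)/C(12,2) = 6/11
P(both grey) = 493/1188 ≈ 0.4150.

493/1188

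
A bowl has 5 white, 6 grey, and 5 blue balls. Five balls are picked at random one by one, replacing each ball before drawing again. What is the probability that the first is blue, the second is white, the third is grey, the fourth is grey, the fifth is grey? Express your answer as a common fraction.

Multiply the conditional probability of each draw in order, with replacement (the composition resets each draw).
P = (5/16) · (5/16) · (6/16) · (6/16) · (6/16) = 675/131072 ≈ 0.0051.

675/131072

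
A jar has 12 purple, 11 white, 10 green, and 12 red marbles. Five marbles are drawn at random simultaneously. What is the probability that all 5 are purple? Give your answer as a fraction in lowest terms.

Unordered draws without replacement: count favorable combinations over C(45,5).
Favorable = C(12,5) · C(11,0) · C(10,0) · C(12,0) = 792; total = C(45,5) = 1221759.
P = 792/1221759 = 8/12341 ≈ 0.0006.

8/12341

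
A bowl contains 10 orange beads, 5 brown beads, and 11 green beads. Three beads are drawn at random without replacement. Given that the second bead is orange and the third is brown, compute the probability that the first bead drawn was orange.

3/8

P(first=orange and the second bead is orange and the third is brown) = (10/26)·(9/25)·(5/24) = 3/104.
P(E) = Σ over first color = 3/104 + 1/78 + 11/312 = 1/13.
By Bayes, P(first=orange | E) = 3/104 / 1/13 = 3/8 ≈ 0.3750.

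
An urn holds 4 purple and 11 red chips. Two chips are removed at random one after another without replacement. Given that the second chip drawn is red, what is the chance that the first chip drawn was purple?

2/7

P(first=purple and the second chip drawn is red) = (4/15)·(11/14) = 22/105.
P(the second chip drawn is red) = Σ over first color = 22/105 + 11/21 = 11/15.
By Bayes, P(first=purple | the second chip drawn is red) = 22/105 / 11/15 = 2/7 ≈ 0.2857.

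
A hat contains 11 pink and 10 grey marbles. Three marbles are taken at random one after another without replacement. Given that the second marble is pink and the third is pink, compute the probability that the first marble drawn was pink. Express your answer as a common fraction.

P(first=pink and the second marble is pink and the third is pink) = (11/21)·(10/20)·(9/19) = 33/266.
P(E) = Σ over first color = 33/266 + 55/399 = 11/42.
By Bayes, P(first=pink | E) = 33/266 / 11/42 = 9/19 ≈ 0.4737.

9/19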